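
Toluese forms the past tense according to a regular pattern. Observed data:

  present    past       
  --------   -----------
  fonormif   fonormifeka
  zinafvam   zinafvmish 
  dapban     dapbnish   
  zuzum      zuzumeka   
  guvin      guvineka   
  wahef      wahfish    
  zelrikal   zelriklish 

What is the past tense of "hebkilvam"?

"hebkilvam" has last vowel 'a'. The stems whose last vowel is 'a' (zinafvam → zinafvmish, zelrikal → zelriklish, dapban → dapbnish) delete the last vowel and add -ish.
So hebkilvam → hebkilvmish.

hebkilvmish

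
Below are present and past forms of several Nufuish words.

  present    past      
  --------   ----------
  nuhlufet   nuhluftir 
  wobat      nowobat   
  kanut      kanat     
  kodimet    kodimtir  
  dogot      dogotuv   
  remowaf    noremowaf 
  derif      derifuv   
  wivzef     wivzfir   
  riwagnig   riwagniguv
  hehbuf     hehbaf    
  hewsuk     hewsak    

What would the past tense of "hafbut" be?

"hafbut" has last vowel 'u'. The stems whose last vowel is 'u' (hehbuf → hehbaf, kanut → kanat, hewsuk → hewsak) change the last vowel to 'a'.
The other patterns: stems whose last vowel is 'a' add the prefix no-; stems whose last vowel is 'e' delete the last vowel and add -ir; stems whose last vowel is 'i' or 'o' add -uv.
So hafbut → hafbat.

hafbat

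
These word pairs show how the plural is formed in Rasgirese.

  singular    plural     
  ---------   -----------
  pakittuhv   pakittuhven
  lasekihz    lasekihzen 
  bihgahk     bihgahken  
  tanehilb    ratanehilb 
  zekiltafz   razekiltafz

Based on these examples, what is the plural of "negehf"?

"negehf" has second-to-last letter 'h'. The stems whose second-to-last letter is 'h' (pakittuhv → pakittuhven, lasekihz → lasekihzen, bihgahk → bihgahken) add -en.
The other pattern: stems whose second-to-last letter is 'f' or 'l' add the prefix ra-.
So negehf → negehfen.

negehfen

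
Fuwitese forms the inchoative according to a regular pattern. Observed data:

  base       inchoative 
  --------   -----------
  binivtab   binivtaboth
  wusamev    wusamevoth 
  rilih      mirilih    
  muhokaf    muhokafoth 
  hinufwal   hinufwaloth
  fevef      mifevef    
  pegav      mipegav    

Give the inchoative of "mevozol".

mevozoloth

muhokaf and fevef both end in -f yet inflect differently (muhokafoth, mifevef), so the final letter is not what conditions the rule; the number of vowels is.
"mevozol" has 3 vowels. The stems with 3 vowels (muhokaf → muhokafoth, wusamev → wusamevoth, binivtab → binivtaboth) add -oth.
The other pattern: stems with 2 vowels add the prefix mi-.
So mevozol → mevozoloth.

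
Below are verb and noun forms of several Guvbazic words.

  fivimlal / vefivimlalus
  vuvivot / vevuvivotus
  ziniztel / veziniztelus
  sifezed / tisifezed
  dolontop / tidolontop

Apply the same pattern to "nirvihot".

venirvihotus

ziniztel and sifezed both have last vowel 'e' yet inflect differently (veziniztelus, tisifezed), so the last vowel is not what conditions the rule; the final letter is.
"nirvihot" ends in -t. The one such stem in the data (vuvivot → vevuvivotus) adds ve- … -us around the stem, so the same rule applies.
So nirvihot → venirvihotus.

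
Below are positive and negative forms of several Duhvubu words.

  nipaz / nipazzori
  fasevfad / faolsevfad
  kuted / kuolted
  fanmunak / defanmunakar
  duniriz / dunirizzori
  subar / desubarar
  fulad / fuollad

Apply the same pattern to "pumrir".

depumrirar

fulad and nipaz both have last vowel 'a' yet inflect differently (fuollad, nipazzori), so the last vowel is not what conditions the rule; the final letter is.
"pumrir" ends in -r. The one such stem in the data (subar → desubarar) adds de- … -ar around the stem, so the same rule applies.
The other patterns: stems ending in -d insert -ol- after the first vowel; stems ending in -z double the final consonant and add -ori.
So pumrir → depumrirar.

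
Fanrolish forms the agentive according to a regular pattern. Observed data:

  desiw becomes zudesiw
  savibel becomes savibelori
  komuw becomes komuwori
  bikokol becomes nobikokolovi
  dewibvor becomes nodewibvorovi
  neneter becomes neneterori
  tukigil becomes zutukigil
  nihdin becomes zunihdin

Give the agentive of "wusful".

wusfulori

tukigil and bikokol both end in -l yet inflect differently (zutukigil, nobikokolovi), so the final letter is not what conditions the rule; the last vowel is.
"wusful" has last vowel 'u'. The one such stem in the data (komuw → komuwori) adds -ori, so the same rule applies.
The other patterns: stems whose last vowel is 'i' add the prefix zu-; stems whose last vowel is 'o' add no- … -ovi around the stem.
So wusful → wusfulori.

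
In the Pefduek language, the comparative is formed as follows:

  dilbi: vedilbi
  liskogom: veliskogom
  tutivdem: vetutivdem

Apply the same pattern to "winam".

vewinam

Every pair shown (dilbi → vedilbi, liskogom → veliskogom, tutivdem → vetutivdem) follows the same rule: add the prefix ve-.
So winam → vewinam.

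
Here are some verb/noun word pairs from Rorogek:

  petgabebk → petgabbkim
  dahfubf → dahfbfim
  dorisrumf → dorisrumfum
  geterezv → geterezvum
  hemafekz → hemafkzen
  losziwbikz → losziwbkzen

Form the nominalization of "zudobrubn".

"zudobrubn" has second-to-last letter 'b'. The stems whose second-to-last letter is 'b' (petgabebk → petgabbkim, dahfubf → dahfbfim) delete the last vowel and add -im.
So zudobrubn → zudobrbnim.

zudobrbnim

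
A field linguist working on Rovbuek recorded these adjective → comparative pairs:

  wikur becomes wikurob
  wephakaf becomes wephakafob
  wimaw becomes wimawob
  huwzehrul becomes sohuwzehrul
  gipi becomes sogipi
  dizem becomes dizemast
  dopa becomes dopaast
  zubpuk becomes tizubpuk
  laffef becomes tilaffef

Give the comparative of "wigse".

"wigse" begins with w-. The stems beginning with w- (wikur → wikurob, wephakaf → wephakafob, wimaw → wimawob) add -ob.
So wigse → wigseob.

wigseob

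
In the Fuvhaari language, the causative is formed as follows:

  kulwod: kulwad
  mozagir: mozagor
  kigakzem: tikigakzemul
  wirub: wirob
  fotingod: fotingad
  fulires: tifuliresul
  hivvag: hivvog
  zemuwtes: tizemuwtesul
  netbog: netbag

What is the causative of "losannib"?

"losannib" has last vowel 'i'. The one such stem in the data (mozagir → mozagor) changes the last vowel to 'o' (as do hivvag, wirub), so the same rule applies.
The other patterns: stems whose last vowel is 'o' change the last vowel to 'a'; stems whose last vowel is 'e' add ti- … -ul around the stem.
So losannib → losannob.

losannob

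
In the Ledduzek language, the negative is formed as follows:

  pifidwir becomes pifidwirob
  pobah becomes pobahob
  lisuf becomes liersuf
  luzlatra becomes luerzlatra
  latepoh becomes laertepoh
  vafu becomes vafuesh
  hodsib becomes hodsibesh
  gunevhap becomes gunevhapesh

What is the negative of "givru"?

pobah and latepoh both end in -h yet inflect differently (pobahob, laertepoh), so the final letter is not what conditions the rule; the first letter is.
"givru" begins with g-. The one such stem in the data (gunevhap → gunevhapesh) adds -esh, so the same rule applies.
The other patterns: stems beginning with p- add -ob; stems beginning with l- insert -er- after the first vowel.
So givru → givruesh.

givruesh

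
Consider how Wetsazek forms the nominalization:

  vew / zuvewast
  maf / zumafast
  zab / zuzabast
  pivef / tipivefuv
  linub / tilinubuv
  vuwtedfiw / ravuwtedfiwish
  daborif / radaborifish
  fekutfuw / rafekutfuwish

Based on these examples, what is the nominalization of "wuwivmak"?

rawuwivmakish

maf and pivef both end in -f yet inflect differently (zumafast, tipivefuv), so the final letter is not what conditions the rule; the number of vowels is.
"wuwivmak" has 3 vowels. The stems with 3 vowels (vuwtedfiw → ravuwtedfiwish, daborif → radaborifish, fekutfuw → rafekutfuwish) add ra- … -ish around the stem.
The other patterns: stems with 1 vowel add zu- … -ast around the stem; stems with 2 vowels add ti- … -uv around the stem.
So wuwivmak → rawuwivmakish.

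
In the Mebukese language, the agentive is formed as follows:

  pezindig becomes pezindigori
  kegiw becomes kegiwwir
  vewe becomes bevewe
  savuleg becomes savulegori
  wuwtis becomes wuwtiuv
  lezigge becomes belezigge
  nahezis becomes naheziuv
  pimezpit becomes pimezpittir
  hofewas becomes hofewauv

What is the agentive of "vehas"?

wuwtis and pezindig both have last vowel 'i' yet inflect differently (wuwtiuv, pezindigori), so the last vowel is not what conditions the rule; the final letter is.
"vehas" ends in -s. The stems ending in -s (wuwtis → wuwtiuv, nahezis → naheziuv, hofewas → hofewauv) drop the final letter and add -uv.
So vehas → vehauv.

vehauv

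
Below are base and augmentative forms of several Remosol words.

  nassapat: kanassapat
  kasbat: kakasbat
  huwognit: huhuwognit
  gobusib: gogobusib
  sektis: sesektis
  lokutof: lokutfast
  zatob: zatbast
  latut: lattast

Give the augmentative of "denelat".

nassapat and huwognit both end in -t yet inflect differently (kanassapat, huhuwognit), so the final letter is not what conditions the rule; the last vowel is.
"denelat" has last vowel 'a'. The stems whose last vowel is 'a' (nassapat → kanassapat, kasbat → kakasbat) add the prefix ka-.
So denelat → kadenelat.

kadenelat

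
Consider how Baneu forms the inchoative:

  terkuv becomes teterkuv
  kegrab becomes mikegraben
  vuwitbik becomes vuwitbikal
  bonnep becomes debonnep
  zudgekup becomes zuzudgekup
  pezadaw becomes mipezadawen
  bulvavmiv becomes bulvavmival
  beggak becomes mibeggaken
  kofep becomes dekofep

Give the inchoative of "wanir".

waniral

"wanir" has last vowel 'i'. The stems whose last vowel is 'i' (vuwitbik → vuwitbikal, bulvavmiv → bulvavmival) add -al.
The other patterns: stems whose last vowel is 'u' repeat the first consonant+vowel as a prefix; stems whose last vowel is 'a' add mi- … -en around the stem; stems whose last vowel is 'e' add the prefix de-.
So wanir → waniral.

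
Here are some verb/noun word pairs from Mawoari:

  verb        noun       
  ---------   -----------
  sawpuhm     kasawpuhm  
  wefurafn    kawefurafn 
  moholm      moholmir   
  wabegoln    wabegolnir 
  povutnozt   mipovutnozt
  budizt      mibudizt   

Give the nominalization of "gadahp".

kagadahp

"gadahp" has second-to-last letter 'h'. The one such stem in the data (sawpuhm → kasawpuhm) adds the prefix ka-, so the same rule applies.
So gadahp → kagadahp.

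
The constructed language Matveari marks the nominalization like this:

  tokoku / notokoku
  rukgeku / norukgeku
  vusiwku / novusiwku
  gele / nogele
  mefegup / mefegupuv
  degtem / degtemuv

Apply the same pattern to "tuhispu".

tokoku and mefegup both have last vowel 'u' yet inflect differently (notokoku, mefegupuv), so the last vowel is not what conditions the rule; whether the stem ends in a vowel or a consonant is.
"tuhispu" ends in a vowel. The stems ending in a vowel (tokoku → notokoku, rukgeku → norukgeku, vusiwku → novusiwku) add the prefix no-.
The other pattern: stems ending in a consonant add -uv.
So tuhispu → notuhispu.

notuhispu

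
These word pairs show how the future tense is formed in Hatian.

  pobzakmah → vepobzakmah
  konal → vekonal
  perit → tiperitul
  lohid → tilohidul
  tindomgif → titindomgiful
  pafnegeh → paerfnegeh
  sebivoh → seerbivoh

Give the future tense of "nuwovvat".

venuwovvat

pobzakmah and pafnegeh both end in -h yet inflect differently (vepobzakmah, paerfnegeh), so the final letter is not what conditions the rule; the last vowel is.
"nuwovvat" has last vowel 'a'. The stems whose last vowel is 'a' (pobzakmah → vepobzakmah, konal → vekonal) add the prefix ve-.
The other patterns: stems whose last vowel is 'i' add ti- … -ul around the stem; stems whose last vowel is 'e' or 'o' insert -er- after the first vowel.
So nuwovvat → venuwovvat.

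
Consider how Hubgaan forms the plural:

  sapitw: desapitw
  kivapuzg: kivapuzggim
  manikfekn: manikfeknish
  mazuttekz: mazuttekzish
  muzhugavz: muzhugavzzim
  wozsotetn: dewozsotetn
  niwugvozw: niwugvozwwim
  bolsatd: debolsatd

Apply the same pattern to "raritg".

deraritg

"raritg" has second-to-last letter 't'. The stems whose second-to-last letter is 't' (sapitw → desapitw, bolsatd → debolsatd, wozsotetn → dewozsotetn) add the prefix de-.
The other patterns: stems whose second-to-last letter is 'k' add -ish; stems whose second-to-last letter is 'v' or 'z' double the final consonant and add -im.
So raritg → deraritg.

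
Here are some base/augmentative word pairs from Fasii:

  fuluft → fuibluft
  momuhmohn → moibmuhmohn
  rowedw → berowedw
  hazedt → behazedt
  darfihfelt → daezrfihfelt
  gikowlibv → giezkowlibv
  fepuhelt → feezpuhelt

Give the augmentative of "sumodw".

besumodw

fuluft and hazedt both end in -t yet inflect differently (fuibluft, behazedt), so the final letter is not what conditions the rule; the second-to-last letter is.
"sumodw" has second-to-last letter 'd'. The stems whose second-to-last letter is 'd' (rowedw → berowedw, hazedt → behazedt) add the prefix be-.
So sumodw → besumodw.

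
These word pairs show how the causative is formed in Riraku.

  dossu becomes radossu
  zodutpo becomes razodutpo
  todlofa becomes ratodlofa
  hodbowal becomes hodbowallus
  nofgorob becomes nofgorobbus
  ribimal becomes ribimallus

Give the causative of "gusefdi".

todlofa and hodbowal both have last vowel 'a' yet inflect differently (ratodlofa, hodbowallus), so the last vowel is not what conditions the rule; whether the stem ends in a vowel or a consonant is.
"gusefdi" ends in a vowel. The stems ending in a vowel (dossu → radossu, zodutpo → razodutpo, todlofa → ratodlofa) add the prefix ra-.
The other pattern: stems ending in a consonant double the final consonant and add -us.
So gusefdi → ragusefdi.

ragusefdi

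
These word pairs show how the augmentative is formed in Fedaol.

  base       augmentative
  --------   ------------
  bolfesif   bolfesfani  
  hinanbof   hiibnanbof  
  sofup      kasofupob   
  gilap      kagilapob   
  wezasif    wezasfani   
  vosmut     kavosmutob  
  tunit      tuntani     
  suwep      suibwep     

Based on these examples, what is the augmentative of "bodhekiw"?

tunit and vosmut both end in -t yet inflect differently (tuntani, kavosmutob), so the final letter is not what conditions the rule; the last vowel is.
"bodhekiw" has last vowel 'i'. The stems whose last vowel is 'i' (wezasif → wezasfani, bolfesif → bolfesfani, tunit → tuntani) delete the last vowel and add -ani.
The other patterns: stems whose last vowel is 'a' or 'u' add ka- … -ob around the stem; stems whose last vowel is 'e' or 'o' insert -ib- after the first vowel.
So bodhekiw → bodhekwani.

bodhekwani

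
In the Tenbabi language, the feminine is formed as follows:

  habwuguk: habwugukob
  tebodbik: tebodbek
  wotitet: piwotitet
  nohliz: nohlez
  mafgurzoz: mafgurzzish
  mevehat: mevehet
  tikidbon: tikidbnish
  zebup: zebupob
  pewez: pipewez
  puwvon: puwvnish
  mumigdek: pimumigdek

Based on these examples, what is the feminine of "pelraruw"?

pelraruwob

mumigdek and habwuguk both end in -k yet inflect differently (pimumigdek, habwugukob), so the final letter is not what conditions the rule; the last vowel is.
"pelraruw" has last vowel 'u'. The stems whose last vowel is 'u' (habwuguk → habwugukob, zebup → zebupob) add -ob.
The other patterns: stems whose last vowel is 'e' add the prefix pi-; stems whose last vowel is 'o' delete the last vowel and add -ish; stems whose last vowel is 'a' or 'i' change the last vowel to 'e'.
So pelraruw → pelraruwob.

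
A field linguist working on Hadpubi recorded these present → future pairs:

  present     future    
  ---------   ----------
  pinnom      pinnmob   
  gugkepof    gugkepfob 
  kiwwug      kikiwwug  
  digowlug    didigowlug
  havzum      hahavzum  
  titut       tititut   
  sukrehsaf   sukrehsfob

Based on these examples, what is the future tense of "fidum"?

fifidum

havzum and pinnom both end in -m yet inflect differently (hahavzum, pinnmob), so the final letter is not what conditions the rule; the last vowel is.
"fidum" has last vowel 'u'. The stems whose last vowel is 'u' (havzum → hahavzum, digowlug → didigowlug, kiwwug → kikiwwug) repeat the first consonant+vowel as a prefix.
The other pattern: stems whose last vowel is 'a' or 'o' delete the last vowel and add -ob.
So fidum → fifidum.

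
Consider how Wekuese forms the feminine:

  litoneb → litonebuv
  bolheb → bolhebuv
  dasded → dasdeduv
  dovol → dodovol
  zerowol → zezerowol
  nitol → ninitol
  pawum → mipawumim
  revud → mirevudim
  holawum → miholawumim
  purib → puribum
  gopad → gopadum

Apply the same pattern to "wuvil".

dasded and revud both end in -d yet inflect differently (dasdeduv, mirevudim), so the final letter is not what conditions the rule; the last vowel is.
"wuvil" has last vowel 'i'. The one such stem in the data (purib → puribum) adds -um, so the same rule applies.
So wuvil → wuvilum.

wuvilum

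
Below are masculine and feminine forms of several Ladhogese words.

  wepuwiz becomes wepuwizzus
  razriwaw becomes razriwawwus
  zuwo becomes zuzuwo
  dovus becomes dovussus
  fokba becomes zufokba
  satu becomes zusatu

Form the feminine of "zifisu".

zuzifisu

"zifisu" ends in a vowel. The stems ending in a vowel (fokba → zufokba, satu → zusatu, zuwo → zuzuwo) add the prefix zu-.
So zifisu → zuzifisu.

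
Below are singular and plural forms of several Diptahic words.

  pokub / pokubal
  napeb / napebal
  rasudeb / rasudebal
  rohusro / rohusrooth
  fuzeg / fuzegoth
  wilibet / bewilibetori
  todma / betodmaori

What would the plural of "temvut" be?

"temvut" ends in -t. The one such stem in the data (wilibet → bewilibetori) adds be- … -ori around the stem, so the same rule applies.
So temvut → betemvutori.

betemvutori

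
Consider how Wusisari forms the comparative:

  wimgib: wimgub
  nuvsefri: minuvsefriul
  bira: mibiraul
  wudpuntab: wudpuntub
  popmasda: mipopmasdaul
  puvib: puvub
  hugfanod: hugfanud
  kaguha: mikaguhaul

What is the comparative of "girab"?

girub

"girab" ends in a consonant. The stems ending in a consonant (puvib → puvub, wudpuntab → wudpuntub, hugfanod → hugfanud) change the last vowel to 'u'.
The other pattern: stems ending in a vowel add mi- … -ul around the stem.
So girab → girub.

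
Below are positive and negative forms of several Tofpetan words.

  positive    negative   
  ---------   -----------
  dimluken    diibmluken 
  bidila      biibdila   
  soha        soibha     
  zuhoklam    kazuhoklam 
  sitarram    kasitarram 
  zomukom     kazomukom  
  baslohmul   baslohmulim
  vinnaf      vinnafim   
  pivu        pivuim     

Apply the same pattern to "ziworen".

bidila and zuhoklam both have last vowel 'a' yet inflect differently (biibdila, kazuhoklam), so the last vowel is not what conditions the rule; the final letter is.
"ziworen" ends in -n. The one such stem in the data (dimluken → diibmluken) inserts -ib- after the first vowel (as do bidila, soha), so the same rule applies.
So ziworen → ziibworen.

ziibworen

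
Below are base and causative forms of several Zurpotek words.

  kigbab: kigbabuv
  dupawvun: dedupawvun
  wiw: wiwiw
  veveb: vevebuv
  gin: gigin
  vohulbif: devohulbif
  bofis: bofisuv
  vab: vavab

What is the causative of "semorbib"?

"semorbib" has 3 vowels. The stems with 3 vowels (dupawvun → dedupawvun, vohulbif → devohulbif) add the prefix de-.
The other patterns: stems with 1 vowel repeat the first consonant+vowel as a prefix; stems with 2 vowels add -uv.
So semorbib → desemorbib.

desemorbib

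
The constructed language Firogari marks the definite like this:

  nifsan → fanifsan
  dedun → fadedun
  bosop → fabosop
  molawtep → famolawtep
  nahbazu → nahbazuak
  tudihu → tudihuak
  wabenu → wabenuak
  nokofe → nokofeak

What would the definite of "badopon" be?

fabadopon

dedun and nahbazu both have last vowel 'u' yet inflect differently (fadedun, nahbazuak), so the last vowel is not what conditions the rule; whether the stem ends in a vowel or a consonant is.
"badopon" ends in a consonant. The stems ending in a consonant (nifsan → fanifsan, dedun → fadedun, bosop → fabosop) add the prefix fa-.
So badopon → fabadopon.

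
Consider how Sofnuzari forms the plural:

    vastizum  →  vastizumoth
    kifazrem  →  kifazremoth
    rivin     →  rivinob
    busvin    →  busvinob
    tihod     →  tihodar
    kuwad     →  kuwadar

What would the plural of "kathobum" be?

kifazrem and kuwad both begin with k- yet inflect differently (kifazremoth, kuwadar), so the first letter is not what conditions the rule; the final letter is.
"kathobum" ends in -m. The stems ending in -m (vastizum → vastizumoth, kifazrem → kifazremoth) add -oth.
The other patterns: stems ending in -n add -ob; stems ending in -d add -ar.
So kathobum → kathobumoth.

kathobumoth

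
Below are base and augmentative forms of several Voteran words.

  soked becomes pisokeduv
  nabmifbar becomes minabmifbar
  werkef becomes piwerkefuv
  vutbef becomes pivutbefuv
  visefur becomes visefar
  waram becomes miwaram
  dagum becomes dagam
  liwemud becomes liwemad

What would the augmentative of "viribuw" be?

nabmifbar and visefur both end in -r yet inflect differently (minabmifbar, visefar), so the final letter is not what conditions the rule; the last vowel is.
"viribuw" has last vowel 'u'. The stems whose last vowel is 'u' (visefur → visefar, dagum → dagam, liwemud → liwemad) change the last vowel to 'a'.
So viribuw → viribaw.

viribaw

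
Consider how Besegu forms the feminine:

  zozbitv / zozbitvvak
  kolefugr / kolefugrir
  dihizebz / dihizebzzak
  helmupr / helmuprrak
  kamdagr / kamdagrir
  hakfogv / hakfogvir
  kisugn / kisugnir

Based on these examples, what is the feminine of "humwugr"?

humwugrir

hakfogv and zozbitv both end in -v yet inflect differently (hakfogvir, zozbitvvak), so the final letter is not what conditions the rule; the second-to-last letter is.
"humwugr" has second-to-last letter 'g'. The stems whose second-to-last letter is 'g' (kolefugr → kolefugrir, kamdagr → kamdagrir, hakfogv → hakfogvir) add -ir.
So humwugr → humwugrir.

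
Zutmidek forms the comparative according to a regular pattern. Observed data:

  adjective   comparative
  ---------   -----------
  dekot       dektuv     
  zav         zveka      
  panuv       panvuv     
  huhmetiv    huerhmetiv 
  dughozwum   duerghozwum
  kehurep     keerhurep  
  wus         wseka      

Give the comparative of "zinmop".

zav and panuv both end in -v yet inflect differently (zveka, panvuv), so the final letter is not what conditions the rule; the number of vowels is.
"zinmop" has 2 vowels. The stems with 2 vowels (panuv → panvuv, dekot → dektuv) delete the last vowel and add -uv.
So zinmop → zinmpuv.

zinmpuv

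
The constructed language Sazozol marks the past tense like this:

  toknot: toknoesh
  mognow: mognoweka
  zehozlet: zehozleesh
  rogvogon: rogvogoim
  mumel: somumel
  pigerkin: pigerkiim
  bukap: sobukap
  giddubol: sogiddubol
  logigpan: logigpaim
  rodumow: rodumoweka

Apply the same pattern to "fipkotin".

fipkotiim

rodumow and toknot both have last vowel 'o' yet inflect differently (rodumoweka, toknoesh), so the last vowel is not what conditions the rule; the final letter is.
"fipkotin" ends in -n. The stems ending in -n (pigerkin → pigerkiim, rogvogon → rogvogoim, logigpan → logigpaim) drop the final letter and add -im.
The other patterns: stems ending in -w add -eka; stems ending in -t drop the final letter and add -esh; stems ending in -l or -p add the prefix so-.
So fipkotin → fipkotiim.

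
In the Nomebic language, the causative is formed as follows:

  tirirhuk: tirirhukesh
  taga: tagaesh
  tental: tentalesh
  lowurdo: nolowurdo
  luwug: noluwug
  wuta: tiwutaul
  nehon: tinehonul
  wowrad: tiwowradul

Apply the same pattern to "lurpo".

taga and wuta both end in -a yet inflect differently (tagaesh, tiwutaul), so the final letter is not what conditions the rule; the first letter is.
"lurpo" begins with l-. The stems beginning with l- (lowurdo → nolowurdo, luwug → noluwug) add the prefix no-.
The other patterns: stems beginning with t- add -esh; stems beginning with n- or w- add ti- … -ul around the stem.
So lurpo → nolurpo.

nolurpo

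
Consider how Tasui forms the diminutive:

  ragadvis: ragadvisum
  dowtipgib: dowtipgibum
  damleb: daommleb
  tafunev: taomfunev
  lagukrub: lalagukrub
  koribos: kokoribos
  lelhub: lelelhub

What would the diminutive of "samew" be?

saommew

"samew" has last vowel 'e'. The stems whose last vowel is 'e' (damleb → daommleb, tafunev → taomfunev) insert -om- after the first vowel.
So samew → saommew.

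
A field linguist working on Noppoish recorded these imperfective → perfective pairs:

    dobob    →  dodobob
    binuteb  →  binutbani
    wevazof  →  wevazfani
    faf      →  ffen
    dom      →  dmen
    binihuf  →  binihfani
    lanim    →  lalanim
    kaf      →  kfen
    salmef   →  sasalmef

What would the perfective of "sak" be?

sken

dom and lanim both end in -m yet inflect differently (dmen, lalanim), so the final letter is not what conditions the rule; the number of vowels is.
"sak" has 1 vowel. The stems with 1 vowel (faf → ffen, dom → dmen, kaf → kfen) delete the last vowel and add -en.
The other patterns: stems with 2 vowels repeat the first consonant+vowel as a prefix; stems with 3 vowels delete the last vowel and add -ani.
So sak → sken.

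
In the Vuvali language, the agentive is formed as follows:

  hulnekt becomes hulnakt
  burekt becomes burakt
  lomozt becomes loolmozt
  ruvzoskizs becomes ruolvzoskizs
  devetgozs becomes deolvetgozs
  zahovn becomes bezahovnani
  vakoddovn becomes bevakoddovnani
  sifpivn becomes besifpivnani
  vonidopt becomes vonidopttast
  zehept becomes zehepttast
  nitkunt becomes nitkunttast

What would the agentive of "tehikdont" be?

hulnekt and lomozt both end in -t yet inflect differently (hulnakt, loolmozt), so the final letter is not what conditions the rule; the second-to-last letter is.
"tehikdont" has second-to-last letter 'n'. The one such stem in the data (nitkunt → nitkunttast) doubles the final consonant and adds -ast (as do vonidopt, zehept), so the same rule applies.
So tehikdont → tehikdonttast.

tehikdonttast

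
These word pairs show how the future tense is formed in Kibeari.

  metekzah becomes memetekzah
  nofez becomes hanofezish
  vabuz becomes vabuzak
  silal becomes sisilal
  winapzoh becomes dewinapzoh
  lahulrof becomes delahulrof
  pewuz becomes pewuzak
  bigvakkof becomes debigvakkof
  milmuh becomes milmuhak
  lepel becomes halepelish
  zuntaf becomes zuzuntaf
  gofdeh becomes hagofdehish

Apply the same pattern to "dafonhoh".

dedafonhoh

winapzoh and milmuh both end in -h yet inflect differently (dewinapzoh, milmuhak), so the final letter is not what conditions the rule; the last vowel is.
"dafonhoh" has last vowel 'o'. The stems whose last vowel is 'o' (winapzoh → dewinapzoh, lahulrof → delahulrof, bigvakkof → debigvakkof) add the prefix de-.
The other patterns: stems whose last vowel is 'u' add -ak; stems whose last vowel is 'a' repeat the first consonant+vowel as a prefix; stems whose last vowel is 'e' add ha- … -ish around the stem.
So dafonhoh → dedafonhoh.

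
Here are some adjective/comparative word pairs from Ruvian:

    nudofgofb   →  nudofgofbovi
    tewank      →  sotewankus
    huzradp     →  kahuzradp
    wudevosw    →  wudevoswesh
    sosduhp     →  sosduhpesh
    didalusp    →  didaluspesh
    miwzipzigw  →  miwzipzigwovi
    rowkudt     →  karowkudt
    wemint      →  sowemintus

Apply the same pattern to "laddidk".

kaladdidk

huzradp and sosduhp both end in -p yet inflect differently (kahuzradp, sosduhpesh), so the final letter is not what conditions the rule; the second-to-last letter is.
"laddidk" has second-to-last letter 'd'. The stems whose second-to-last letter is 'd' (huzradp → kahuzradp, rowkudt → karowkudt) add the prefix ka-.
The other patterns: stems whose second-to-last letter is 'h' or 's' add -esh; stems whose second-to-last letter is 'n' add so- … -us around the stem; stems whose second-to-last letter is 'f' or 'g' add -ovi.
So laddidk → kaladdidk.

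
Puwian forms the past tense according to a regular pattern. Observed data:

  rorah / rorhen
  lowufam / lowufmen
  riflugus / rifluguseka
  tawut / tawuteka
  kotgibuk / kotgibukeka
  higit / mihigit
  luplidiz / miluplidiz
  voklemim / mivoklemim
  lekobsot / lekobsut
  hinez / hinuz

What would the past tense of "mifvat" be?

tawut and higit both end in -t yet inflect differently (tawuteka, mihigit), so the final letter is not what conditions the rule; the last vowel is.
"mifvat" has last vowel 'a'. The stems whose last vowel is 'a' (rorah → rorhen, lowufam → lowufmen) delete the last vowel and add -en.
The other patterns: stems whose last vowel is 'u' add -eka; stems whose last vowel is 'i' add the prefix mi-; stems whose last vowel is 'e' or 'o' change the last vowel to 'u'.
So mifvat → mifvten.

mifvten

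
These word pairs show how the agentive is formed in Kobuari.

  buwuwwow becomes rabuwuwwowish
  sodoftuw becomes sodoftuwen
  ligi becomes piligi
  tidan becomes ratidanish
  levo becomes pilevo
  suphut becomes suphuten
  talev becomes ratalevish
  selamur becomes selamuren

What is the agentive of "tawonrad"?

"tawonrad" begins with t-. The stems beginning with t- (tidan → ratidanish, talev → ratalevish) add ra- … -ish around the stem.
The other patterns: stems beginning with s- add -en; stems beginning with l- add the prefix pi-.
So tawonrad → ratawonradish.

ratawonradish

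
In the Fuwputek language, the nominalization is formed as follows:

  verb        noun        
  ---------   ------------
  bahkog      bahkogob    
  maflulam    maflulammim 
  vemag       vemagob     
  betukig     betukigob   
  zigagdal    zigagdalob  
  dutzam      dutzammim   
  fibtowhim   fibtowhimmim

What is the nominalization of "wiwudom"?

wiwudommim

fibtowhim and betukig both have last vowel 'i' yet inflect differently (fibtowhimmim, betukigob), so the last vowel is not what conditions the rule; the final letter is.
"wiwudom" ends in -m. The stems ending in -m (maflulam → maflulammim, fibtowhim → fibtowhimmim, dutzam → dutzammim) double the final consonant and add -im.
So wiwudom → wiwudommim.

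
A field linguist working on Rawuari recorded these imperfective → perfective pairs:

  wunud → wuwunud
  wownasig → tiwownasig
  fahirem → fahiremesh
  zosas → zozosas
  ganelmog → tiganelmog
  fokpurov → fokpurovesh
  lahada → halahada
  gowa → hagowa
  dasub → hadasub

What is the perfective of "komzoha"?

zosas and lahada both have last vowel 'a' yet inflect differently (zozosas, halahada), so the last vowel is not what conditions the rule; the final letter is.
"komzoha" ends in -a. The stems ending in -a (lahada → halahada, gowa → hagowa) add the prefix ha-.
So komzoha → hakomzoha.

hakomzoha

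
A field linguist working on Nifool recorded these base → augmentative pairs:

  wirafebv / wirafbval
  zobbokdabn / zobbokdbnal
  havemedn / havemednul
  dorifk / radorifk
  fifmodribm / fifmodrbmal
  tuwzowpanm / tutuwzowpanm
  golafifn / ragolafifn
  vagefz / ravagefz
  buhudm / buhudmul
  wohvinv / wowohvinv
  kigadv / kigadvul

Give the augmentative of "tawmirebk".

tuwzowpanm and fifmodribm both end in -m yet inflect differently (tutuwzowpanm, fifmodrbmal), so the final letter is not what conditions the rule; the second-to-last letter is.
"tawmirebk" has second-to-last letter 'b'. The stems whose second-to-last letter is 'b' (fifmodribm → fifmodrbmal, zobbokdabn → zobbokdbnal, wirafebv → wirafbval) delete the last vowel and add -al.
The other patterns: stems whose second-to-last letter is 'n' repeat the first consonant+vowel as a prefix; stems whose second-to-last letter is 'f' add the prefix ra-; stems whose second-to-last letter is 'd' add -ul.
So tawmirebk → tawmirbkal.

tawmirbkal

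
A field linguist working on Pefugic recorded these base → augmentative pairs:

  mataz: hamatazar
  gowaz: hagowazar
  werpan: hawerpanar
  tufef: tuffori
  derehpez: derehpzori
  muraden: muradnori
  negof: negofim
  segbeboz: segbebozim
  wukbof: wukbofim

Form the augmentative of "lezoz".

lezozim

"lezoz" has last vowel 'o'. The stems whose last vowel is 'o' (negof → negofim, segbeboz → segbebozim, wukbof → wukbofim) add -im.
The other patterns: stems whose last vowel is 'a' add ha- … -ar around the stem; stems whose last vowel is 'e' delete the last vowel and add -ori.
So lezoz → lezozim.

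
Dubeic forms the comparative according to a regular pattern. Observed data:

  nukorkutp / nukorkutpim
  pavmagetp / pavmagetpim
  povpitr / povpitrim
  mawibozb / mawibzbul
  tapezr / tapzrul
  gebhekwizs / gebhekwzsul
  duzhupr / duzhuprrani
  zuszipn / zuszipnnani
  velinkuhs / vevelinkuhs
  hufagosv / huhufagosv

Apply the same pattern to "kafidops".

kafidopssani

"kafidops" has second-to-last letter 'p'. The stems whose second-to-last letter is 'p' (duzhupr → duzhuprrani, zuszipn → zuszipnnani) double the final consonant and add -ani.
The other patterns: stems whose second-to-last letter is 't' add -im; stems whose second-to-last letter is 'z' delete the last vowel and add -ul; stems whose second-to-last letter is 'h' or 's' repeat the first consonant+vowel as a prefix.
So kafidops → kafidopssani.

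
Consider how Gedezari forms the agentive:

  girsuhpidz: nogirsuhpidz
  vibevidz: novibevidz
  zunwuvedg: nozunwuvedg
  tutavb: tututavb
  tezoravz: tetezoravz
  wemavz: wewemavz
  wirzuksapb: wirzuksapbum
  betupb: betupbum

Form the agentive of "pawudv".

nopawudv

girsuhpidz and tezoravz both end in -z yet inflect differently (nogirsuhpidz, tetezoravz), so the final letter is not what conditions the rule; the second-to-last letter is.
"pawudv" has second-to-last letter 'd'. The stems whose second-to-last letter is 'd' (girsuhpidz → nogirsuhpidz, vibevidz → novibevidz, zunwuvedg → nozunwuvedg) add the prefix no-.
The other patterns: stems whose second-to-last letter is 'v' repeat the first consonant+vowel as a prefix; stems whose second-to-last letter is 'p' add -um.
So pawudv → nopawudv.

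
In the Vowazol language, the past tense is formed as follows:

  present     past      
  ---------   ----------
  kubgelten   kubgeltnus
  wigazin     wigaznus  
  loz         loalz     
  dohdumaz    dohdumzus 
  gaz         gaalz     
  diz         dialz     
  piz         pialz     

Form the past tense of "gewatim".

"gewatim" has 3 vowels. The stems with 3 vowels (kubgelten → kubgeltnus, wigazin → wigaznus, dohdumaz → dohdumzus) delete the last vowel and add -us.
So gewatim → gewatmus.

gewatmus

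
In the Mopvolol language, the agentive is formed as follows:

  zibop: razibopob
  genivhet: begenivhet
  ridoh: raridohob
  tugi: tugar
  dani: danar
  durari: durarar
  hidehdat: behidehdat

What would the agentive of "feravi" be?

hidehdat and durari both have 3 vowels yet inflect differently (behidehdat, durarar), so the number of vowels is not what conditions the rule; the final letter is.
"feravi" ends in -i. The stems ending in -i (durari → durarar, tugi → tugar, dani → danar) drop the final letter and add -ar.
The other patterns: stems ending in -t add the prefix be-; stems ending in -h or -p add ra- … -ob around the stem.
So feravi → feravar.

feravar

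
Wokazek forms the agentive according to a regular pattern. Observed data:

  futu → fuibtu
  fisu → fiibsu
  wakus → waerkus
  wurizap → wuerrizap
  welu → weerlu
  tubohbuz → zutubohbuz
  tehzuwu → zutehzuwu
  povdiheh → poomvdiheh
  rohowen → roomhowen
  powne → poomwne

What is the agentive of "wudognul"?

wuerdognul

futu and welu both end in -u yet inflect differently (fuibtu, weerlu), so the final letter is not what conditions the rule; the first letter is.
"wudognul" begins with w-. The stems beginning with w- (wakus → waerkus, wurizap → wuerrizap, welu → weerlu) insert -er- after the first vowel.
The other patterns: stems beginning with f- insert -ib- after the first vowel; stems beginning with t- add the prefix zu-; stems beginning with p- or r- insert -om- after the first vowel.
So wudognul → wuerdognul.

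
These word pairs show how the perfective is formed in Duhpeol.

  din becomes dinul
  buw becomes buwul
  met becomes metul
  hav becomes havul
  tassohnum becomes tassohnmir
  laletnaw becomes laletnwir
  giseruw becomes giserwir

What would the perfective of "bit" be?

bitul

buw and laletnaw both end in -w yet inflect differently (buwul, laletnwir), so the final letter is not what conditions the rule; the number of vowels is.
"bit" has 1 vowel. The stems with 1 vowel (din → dinul, buw → buwul, met → metul) add -ul.
The other pattern: stems with 3 vowels delete the last vowel and add -ir.
So bit → bitul.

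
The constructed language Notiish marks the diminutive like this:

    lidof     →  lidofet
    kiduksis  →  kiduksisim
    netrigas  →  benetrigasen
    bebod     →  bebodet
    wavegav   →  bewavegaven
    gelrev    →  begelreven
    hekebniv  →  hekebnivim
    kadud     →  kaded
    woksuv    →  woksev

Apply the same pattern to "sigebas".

"sigebas" has last vowel 'a'. The stems whose last vowel is 'a' (wavegav → bewavegaven, netrigas → benetrigasen) add be- … -en around the stem.
The other patterns: stems whose last vowel is 'o' add -et; stems whose last vowel is 'u' change the last vowel to 'e'; stems whose last vowel is 'i' add -im.
So sigebas → besigebasen.

besigebasen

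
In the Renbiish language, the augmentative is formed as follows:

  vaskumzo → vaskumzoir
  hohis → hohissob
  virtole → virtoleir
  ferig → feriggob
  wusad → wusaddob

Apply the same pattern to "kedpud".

kedpuddob

"kedpud" ends in a consonant. The stems ending in a consonant (ferig → feriggob, wusad → wusaddob, hohis → hohissob) double the final consonant and add -ob.
So kedpud → kedpuddob.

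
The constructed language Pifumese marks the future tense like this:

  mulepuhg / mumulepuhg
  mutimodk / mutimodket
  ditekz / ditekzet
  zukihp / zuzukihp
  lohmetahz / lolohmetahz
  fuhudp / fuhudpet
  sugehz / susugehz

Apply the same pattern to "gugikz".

gugikzet

"gugikz" has second-to-last letter 'k'. The one such stem in the data (ditekz → ditekzet) adds -et, so the same rule applies.
So gugikz → gugikzet.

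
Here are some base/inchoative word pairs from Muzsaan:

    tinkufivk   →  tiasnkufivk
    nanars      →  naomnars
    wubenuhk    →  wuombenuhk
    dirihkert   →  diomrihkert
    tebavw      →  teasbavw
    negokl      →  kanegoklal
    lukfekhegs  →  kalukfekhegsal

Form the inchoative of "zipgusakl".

lukfekhegs and nanars both end in -s yet inflect differently (kalukfekhegsal, naomnars), so the final letter is not what conditions the rule; the second-to-last letter is.
"zipgusakl" has second-to-last letter 'k'. The one such stem in the data (negokl → kanegoklal) adds ka- … -al around the stem, so the same rule applies.
The other patterns: stems whose second-to-last letter is 'h' or 'r' insert -om- after the first vowel; stems whose second-to-last letter is 'v' insert -as- after the first vowel.
So zipgusakl → kazipgusaklal.

kazipgusaklal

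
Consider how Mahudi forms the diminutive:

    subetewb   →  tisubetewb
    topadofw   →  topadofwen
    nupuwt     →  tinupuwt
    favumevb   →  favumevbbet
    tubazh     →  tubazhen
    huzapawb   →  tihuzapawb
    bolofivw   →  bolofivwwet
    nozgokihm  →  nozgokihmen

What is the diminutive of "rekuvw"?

rekuvwwet

favumevb and subetewb both end in -b yet inflect differently (favumevbbet, tisubetewb), so the final letter is not what conditions the rule; the second-to-last letter is.
"rekuvw" has second-to-last letter 'v'. The stems whose second-to-last letter is 'v' (favumevb → favumevbbet, bolofivw → bolofivwwet) double the final consonant and add -et.
The other patterns: stems whose second-to-last letter is 'w' add the prefix ti-; stems whose second-to-last letter is 'f', 'h' or 'z' add -en.
So rekuvw → rekuvwwet.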